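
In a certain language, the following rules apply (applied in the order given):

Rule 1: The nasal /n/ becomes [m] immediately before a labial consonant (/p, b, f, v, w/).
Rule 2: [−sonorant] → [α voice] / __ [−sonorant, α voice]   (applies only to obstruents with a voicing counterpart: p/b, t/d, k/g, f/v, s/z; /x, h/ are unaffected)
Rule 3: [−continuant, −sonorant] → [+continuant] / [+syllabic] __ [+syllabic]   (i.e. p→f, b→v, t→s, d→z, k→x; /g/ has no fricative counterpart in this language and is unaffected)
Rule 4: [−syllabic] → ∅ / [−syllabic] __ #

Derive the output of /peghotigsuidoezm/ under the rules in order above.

Rule 1 (nasal place assimilation): no segment meets the environment; /peghotigsuidoezm/ is unchanged.
Rule 2 (regressive voicing assimilation): /g/ precedes the voiceless obstruent /h/, so it devoices to [k] by assimilation. /g/ precedes the voiceless obstruent /s/, so it devoices to [k] by assimilation. /peghotigsuidoezm/ → pekhotiksuidoezm.
Rule 3 (intervocalic spirantization): /t/ is a stop between vowels /o/ and /i/, so it spirantizes to the fricative [s]. /d/ is a stop between vowels /i/ and /o/, so it spirantizes to the fricative [z]. /pekhotiksuidoezm/ → pekhosiksuizoezm.
Rule 4 (final cluster simplification): /m/ is the second consonant of a word-final cluster /zm/, so it deletes. /pekhosiksuizoezm/ → pekhosiksuizoez.

pekhosiksuizoez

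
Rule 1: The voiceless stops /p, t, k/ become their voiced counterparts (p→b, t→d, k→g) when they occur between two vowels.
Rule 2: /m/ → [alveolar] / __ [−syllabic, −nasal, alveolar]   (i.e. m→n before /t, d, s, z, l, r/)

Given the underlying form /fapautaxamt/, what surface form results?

Rule 1 (intervocalic voicing): /p/ is a voiceless stop between vowels /a/ and /a/, so it voices to [b]. /t/ is a voiceless stop between vowels /u/ and /a/, so it voices to [d]. /fapautaxamt/ → fabaudaxamt.
Rule 2 (nasal place assimilation): /m/ precedes the alveolar consonant /t/, so it assimilates in place to [n]. /fabaudaxamt/ → fabaudaxant.

fabaudaxant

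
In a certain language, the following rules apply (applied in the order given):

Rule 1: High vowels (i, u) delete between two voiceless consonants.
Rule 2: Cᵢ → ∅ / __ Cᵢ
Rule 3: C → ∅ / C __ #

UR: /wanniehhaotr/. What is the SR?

Rule 1 (high vowel syncope): no segment meets the environment; /wanniehhaotr/ is unchanged.
Rule 2 (degemination): /nn/ is a geminate; the first /n/ deletes. /hh/ is a geminate; the first /h/ deletes. /wanniehhaotr/ → waniehaotr.
Rule 3 (final cluster simplification): /r/ is the second consonant of a word-final cluster /tr/, so it deletes. /waniehaotr/ → waniehaot.

waniehaot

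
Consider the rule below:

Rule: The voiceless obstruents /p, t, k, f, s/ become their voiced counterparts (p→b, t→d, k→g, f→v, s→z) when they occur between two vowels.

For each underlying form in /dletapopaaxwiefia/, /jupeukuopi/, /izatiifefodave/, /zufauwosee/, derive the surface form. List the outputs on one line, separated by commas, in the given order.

/dletapopaaxwiefia/: /t/ is a voiceless obstruent between vowels /e/ and /a/, so it voices to [d]. /p/ is a voiceless obstruent between vowels /a/ and /o/, so it voices to [b]. /p/ is a voiceless obstruent between vowels /o/ and /a/, so it voices to [b]. /f/ is a voiceless obstruent between vowels /e/ and /i/, so it voices to [v]. → [dledabobaaxwievia].
/jupeukuopi/: /p/ is a voiceless obstruent between vowels /u/ and /e/, so it voices to [b]. /k/ is a voiceless obstruent between vowels /u/ and /u/, so it voices to [g]. /p/ is a voiceless obstruent between vowels /o/ and /i/, so it voices to [b]. → [jubeuguobi].
/izatiifefodave/: /t/ is a voiceless obstruent between vowels /a/ and /i/, so it voices to [d]. /f/ is a voiceless obstruent between vowels /i/ and /e/, so it voices to [v]. /f/ is a voiceless obstruent between vowels /e/ and /o/, so it voices to [v]. → [izadiivevodave].
/zufauwosee/: /f/ is a voiceless obstruent between vowels /u/ and /a/, so it voices to [v]. /s/ is a voiceless obstruent between vowels /o/ and /e/, so it voices to [z]. → [zuvauwozee].

dledabobaaxwievia, jubeuguobi, izadiivevodave, zuvauwozee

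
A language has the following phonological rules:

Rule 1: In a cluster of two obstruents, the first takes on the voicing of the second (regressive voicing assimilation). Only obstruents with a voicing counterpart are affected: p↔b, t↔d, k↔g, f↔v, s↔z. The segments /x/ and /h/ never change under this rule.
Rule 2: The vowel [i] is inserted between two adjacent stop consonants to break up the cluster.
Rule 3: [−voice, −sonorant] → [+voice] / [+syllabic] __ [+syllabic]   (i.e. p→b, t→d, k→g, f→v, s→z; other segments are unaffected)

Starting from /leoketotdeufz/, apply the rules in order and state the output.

Rule 1 (regressive voicing assimilation): /t/ precedes the voiced obstruent /d/, so it voices to [d] by assimilation. /f/ precedes the voiced obstruent /z/, so it voices to [v] by assimilation. /leoketotdeufz/ → leoketoddeuvz.
Rule 2 (stop-cluster i-epenthesis): /d/ and /d/ form a stop–stop cluster, so [i] is inserted between them. /leoketoddeuvz/ → leoketodideuvz.
Rule 3 (intervocalic voicing): /k/ is a voiceless obstruent between vowels /o/ and /e/, so it voices to [g]. /t/ is a voiceless obstruent between vowels /e/ and /o/, so it voices to [d]. /leoketodideuvz/ → leogedodideuvz.

leogedodideuvz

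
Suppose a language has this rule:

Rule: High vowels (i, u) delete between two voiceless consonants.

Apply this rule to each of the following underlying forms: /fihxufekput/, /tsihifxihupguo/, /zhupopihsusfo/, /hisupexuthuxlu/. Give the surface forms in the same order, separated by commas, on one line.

/fihxufekput/: /i/ is a high vowel flanked by voiceless consonants /f/ and /h/, so it deletes. /u/ is a high vowel flanked by voiceless consonants /x/ and /f/, so it deletes. /u/ is a high vowel flanked by voiceless consonants /p/ and /t/, so it deletes. → [fhxfekpt].
/tsihifxihupguo/: /i/ is a high vowel flanked by voiceless consonants /s/ and /h/, so it deletes. /i/ is a high vowel flanked by voiceless consonants /h/ and /f/, so it deletes. /i/ is a high vowel flanked by voiceless consonants /x/ and /h/, so it deletes. /u/ is a high vowel flanked by voiceless consonants /h/ and /p/, so it deletes. → [tshfxhpguo].
/zhupopihsusfo/: /u/ is a high vowel flanked by voiceless consonants /h/ and /p/, so it deletes. /i/ is a high vowel flanked by voiceless consonants /p/ and /h/, so it deletes. /u/ is a high vowel flanked by voiceless consonants /s/ and /s/, so it deletes. → [zhpophssfo].
/hisupexuthuxlu/: /i/ is a high vowel flanked by voiceless consonants /h/ and /s/, so it deletes. /u/ is a high vowel flanked by voiceless consonants /s/ and /p/, so it deletes. /u/ is a high vowel flanked by voiceless consonants /x/ and /t/, so it deletes. /u/ is a high vowel flanked by voiceless consonants /h/ and /x/, so it deletes. → [hspexthxlu].

fhxfekpt, tshfxhpguo, zhpophssfo, hspexthxlu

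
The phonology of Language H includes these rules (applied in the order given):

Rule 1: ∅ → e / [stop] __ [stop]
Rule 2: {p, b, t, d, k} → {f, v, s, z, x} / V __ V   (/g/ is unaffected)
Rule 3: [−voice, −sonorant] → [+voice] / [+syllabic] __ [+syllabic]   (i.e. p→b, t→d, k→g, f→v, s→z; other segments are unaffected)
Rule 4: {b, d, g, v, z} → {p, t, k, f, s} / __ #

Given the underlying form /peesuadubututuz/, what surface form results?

peezuazuvuzuzus

Rule 1 (stop-cluster e-epenthesis): no segment meets the environment; /peesuadubututuz/ is unchanged.
Rule 2 (intervocalic spirantization): /d/ is a stop between vowels /a/ and /u/, so it spirantizes to the fricative [z]. /b/ is a stop between vowels /u/ and /u/, so it spirantizes to the fricative [v]. /t/ is a stop between vowels /u/ and /u/, so it spirantizes to the fricative [s]. /t/ is a stop between vowels /u/ and /u/, so it spirantizes to the fricative [s]. /peesuadubututuz/ → peesuazuvususuz.
Rule 3 (intervocalic voicing): /s/ is a voiceless obstruent between vowels /e/ and /u/, so it voices to [z]. /s/ is a voiceless obstruent between vowels /u/ and /u/, so it voices to [z]. /s/ is a voiceless obstruent between vowels /u/ and /u/, so it voices to [z]. /peesuazuvususuz/ → peezuazuvuzuzuz.
Rule 4 (final devoicing): /z/ is a voiced obstruent in word-final position, so it devoices to [s]. /peezuazuvuzuzuz/ → peezuazuvuzuzus.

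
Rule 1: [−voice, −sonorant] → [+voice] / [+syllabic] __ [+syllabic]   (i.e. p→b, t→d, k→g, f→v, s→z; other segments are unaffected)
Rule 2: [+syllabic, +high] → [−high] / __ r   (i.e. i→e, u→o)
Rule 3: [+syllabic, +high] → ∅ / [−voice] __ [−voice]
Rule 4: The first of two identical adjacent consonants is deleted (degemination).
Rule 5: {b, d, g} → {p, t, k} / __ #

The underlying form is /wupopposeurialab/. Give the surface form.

Rule 1 (intervocalic voicing): /p/ is a voiceless obstruent between vowels /u/ and /o/, so it voices to [b]. /s/ is a voiceless obstruent between vowels /o/ and /e/, so it voices to [z]. /wupopposeurialab/ → wuboppozeurialab.
Rule 2 (pre-rhotic lowering): /u/ is a high vowel immediately before /r/, so it lowers to [o]. /wuboppozeurialab/ → wuboppozeorialab.
Rule 3 (high vowel syncope): no segment meets the environment; /wuboppozeorialab/ is unchanged.
Rule 4 (degemination): /pp/ is a geminate; the first /p/ deletes. /wuboppozeorialab/ → wubopozeorialab.
Rule 5 (final devoicing): /b/ is a voiced stop in word-final position, so it devoices to [p]. /wubopozeorialab/ → wubopozeorialap.

wubopozeorialap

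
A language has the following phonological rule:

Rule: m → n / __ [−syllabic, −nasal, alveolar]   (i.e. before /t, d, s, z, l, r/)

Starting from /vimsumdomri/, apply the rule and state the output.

/m/ precedes the alveolar consonant /s/, so it assimilates in place to [n].
/m/ precedes the alveolar consonant /d/, so it assimilates in place to [n].
/m/ precedes the alveolar consonant /r/, so it assimilates in place to [n].
Surface form: [vinsundonri].

vinsundonri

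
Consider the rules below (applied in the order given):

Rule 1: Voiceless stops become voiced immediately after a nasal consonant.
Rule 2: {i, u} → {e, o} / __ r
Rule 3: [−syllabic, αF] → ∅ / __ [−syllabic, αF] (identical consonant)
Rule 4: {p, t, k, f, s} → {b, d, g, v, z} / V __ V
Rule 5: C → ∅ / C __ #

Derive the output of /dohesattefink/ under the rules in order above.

Rule 1 (post-nasal voicing): /k/ is a voiceless stop immediately after the nasal /n/, so it voices to [g]. /dohesattefink/ → dohesattefing.
Rule 2 (pre-rhotic lowering): no segment meets the environment; /dohesattefing/ is unchanged.
Rule 3 (degemination): /tt/ is a geminate; the first /t/ deletes. /dohesattefing/ → dohesatefing.
Rule 4 (intervocalic voicing): /s/ is a voiceless obstruent between vowels /e/ and /a/, so it voices to [z]. /t/ is a voiceless obstruent between vowels /a/ and /e/, so it voices to [d]. /f/ is a voiceless obstruent between vowels /e/ and /i/, so it voices to [v]. /dohesatefing/ → dohezadeving.
Rule 5 (final cluster simplification): /g/ is the second consonant of a word-final cluster /ng/, so it deletes. /dohezadeving/ → dohezadevin.

dohezadevin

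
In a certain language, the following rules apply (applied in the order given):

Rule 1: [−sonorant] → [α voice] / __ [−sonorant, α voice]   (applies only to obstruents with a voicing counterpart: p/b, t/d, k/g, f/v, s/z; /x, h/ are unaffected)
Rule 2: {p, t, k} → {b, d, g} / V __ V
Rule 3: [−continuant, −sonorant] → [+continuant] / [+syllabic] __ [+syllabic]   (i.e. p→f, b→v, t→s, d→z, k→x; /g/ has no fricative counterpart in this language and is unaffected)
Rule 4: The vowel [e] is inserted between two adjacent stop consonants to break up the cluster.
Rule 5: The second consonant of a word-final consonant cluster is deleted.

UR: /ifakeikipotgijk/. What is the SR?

Rule 1 (regressive voicing assimilation): /t/ precedes the voiced obstruent /g/, so it voices to [d] by assimilation. /ifakeikipotgijk/ → ifakeikipodgijk.
Rule 2 (intervocalic voicing): /k/ is a voiceless stop between vowels /a/ and /e/, so it voices to [g]. /k/ is a voiceless stop between vowels /i/ and /i/, so it voices to [g]. /p/ is a voiceless stop between vowels /i/ and /o/, so it voices to [b]. /ifakeikipodgijk/ → ifageigibodgijk.
Rule 3 (intervocalic spirantization): /b/ is a stop between vowels /i/ and /o/, so it spirantizes to the fricative [v]. /ifageigibodgijk/ → ifageigivodgijk.
Rule 4 (stop-cluster e-epenthesis): /d/ and /g/ form a stop–stop cluster, so [e] is inserted between them. /ifageigivodgijk/ → ifageigivodegijk.
Rule 5 (final cluster simplification): /k/ is the second consonant of a word-final cluster /jk/, so it deletes. /ifageigivodegijk/ → ifageigivodegij.

ifageigivodegij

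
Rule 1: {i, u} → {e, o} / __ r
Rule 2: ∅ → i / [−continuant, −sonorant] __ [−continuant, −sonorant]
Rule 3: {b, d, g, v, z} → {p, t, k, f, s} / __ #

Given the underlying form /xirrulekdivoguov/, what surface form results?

xerrulekidivoguof

Rule 1 (pre-rhotic lowering): /i/ is a high vowel immediately before /r/, so it lowers to [e]. /xirrulekdivoguov/ → xerrulekdivoguov.
Rule 2 (stop-cluster i-epenthesis): /k/ and /d/ form a stop–stop cluster, so [i] is inserted between them. /xerrulekdivoguov/ → xerrulekidivoguov.
Rule 3 (final devoicing): /v/ is a voiced obstruent in word-final position, so it devoices to [f]. /xerrulekidivoguov/ → xerrulekidivoguof.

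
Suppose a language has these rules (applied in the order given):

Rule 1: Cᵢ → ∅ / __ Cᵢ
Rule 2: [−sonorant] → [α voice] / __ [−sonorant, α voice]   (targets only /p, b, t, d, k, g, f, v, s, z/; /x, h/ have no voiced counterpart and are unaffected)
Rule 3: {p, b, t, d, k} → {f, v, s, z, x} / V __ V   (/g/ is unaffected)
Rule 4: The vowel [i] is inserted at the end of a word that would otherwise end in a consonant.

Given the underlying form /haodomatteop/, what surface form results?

Rule 1 (degemination): /tt/ is a geminate; the first /t/ deletes. /haodomatteop/ → haodomateop.
Rule 2 (regressive voicing assimilation): no segment meets the environment; /haodomateop/ is unchanged.
Rule 3 (intervocalic spirantization): /d/ is a stop between vowels /o/ and /o/, so it spirantizes to the fricative [z]. /t/ is a stop between vowels /a/ and /e/, so it spirantizes to the fricative [s]. /haodomateop/ → haozomaseop.
Rule 4 (final i-epenthesis): the form ends in the consonant /p/, so [i] is inserted word-finally. /haozomaseop/ → haozomaseopi.

haozomaseopi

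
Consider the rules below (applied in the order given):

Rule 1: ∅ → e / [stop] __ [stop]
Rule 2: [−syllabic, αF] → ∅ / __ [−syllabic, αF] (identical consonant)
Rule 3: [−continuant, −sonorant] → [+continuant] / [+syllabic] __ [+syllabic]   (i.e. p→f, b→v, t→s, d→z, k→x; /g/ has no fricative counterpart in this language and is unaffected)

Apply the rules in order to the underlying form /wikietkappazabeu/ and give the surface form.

Rule 1 (stop-cluster e-epenthesis): /t/ and /k/ form a stop–stop cluster, so [e] is inserted between them. /p/ and /p/ form a stop–stop cluster, so [e] is inserted between them. /wikietkappazabeu/ → wikietekapepazabeu.
Rule 2 (degemination): no segment meets the environment; /wikietekapepazabeu/ is unchanged.
Rule 3 (intervocalic spirantization): /k/ is a stop between vowels /i/ and /i/, so it spirantizes to the fricative [x]. /t/ is a stop between vowels /e/ and /e/, so it spirantizes to the fricative [s]. /k/ is a stop between vowels /e/ and /a/, so it spirantizes to the fricative [x]. /p/ is a stop between vowels /a/ and /e/, so it spirantizes to the fricative [f]. /p/ is a stop between vowels /e/ and /a/, so it spirantizes to the fricative [f]. /b/ is a stop between vowels /a/ and /e/, so it spirantizes to the fricative [v]. /wikietekapepazabeu/ → wixiesexafefazaveu.

wixiesexafefazaveu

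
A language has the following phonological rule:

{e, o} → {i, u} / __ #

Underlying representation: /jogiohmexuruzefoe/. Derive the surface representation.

jogiohmexuruzefoi

/e/ is a mid vowel in word-final position, so it raises to [i].
The other instances of /o/, /e/ do not occur in the required environment and remain unchanged.
Surface form: [jogiohmexuruzefoi].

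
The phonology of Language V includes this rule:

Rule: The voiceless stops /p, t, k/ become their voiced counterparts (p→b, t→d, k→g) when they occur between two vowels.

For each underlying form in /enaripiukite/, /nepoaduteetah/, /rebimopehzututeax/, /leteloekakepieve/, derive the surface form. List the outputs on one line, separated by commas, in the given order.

enaribiugide, neboadudeedah, rebimobehzududeax, ledeloegagebieve

/enaripiukite/: /p/ is a voiceless stop between vowels /i/ and /i/, so it voices to [b]. /k/ is a voiceless stop between vowels /u/ and /i/, so it voices to [g]. /t/ is a voiceless stop between vowels /i/ and /e/, so it voices to [d]. → [enaribiugide].
/nepoaduteetah/: /p/ is a voiceless stop between vowels /e/ and /o/, so it voices to [b]. /t/ is a voiceless stop between vowels /u/ and /e/, so it voices to [d]. /t/ is a voiceless stop between vowels /e/ and /a/, so it voices to [d]. → [neboadudeedah].
/rebimopehzututeax/: /p/ is a voiceless stop between vowels /o/ and /e/, so it voices to [b]. /t/ is a voiceless stop between vowels /u/ and /u/, so it voices to [d]. /t/ is a voiceless stop between vowels /u/ and /e/, so it voices to [d]. → [rebimobehzududeax].
/leteloekakepieve/: /t/ is a voiceless stop between vowels /e/ and /e/, so it voices to [d]. /k/ is a voiceless stop between vowels /e/ and /a/, so it voices to [g]. /k/ is a voiceless stop between vowels /a/ and /e/, so it voices to [g]. /p/ is a voiceless stop between vowels /e/ and /i/, so it voices to [b]. → [ledeloegagebieve].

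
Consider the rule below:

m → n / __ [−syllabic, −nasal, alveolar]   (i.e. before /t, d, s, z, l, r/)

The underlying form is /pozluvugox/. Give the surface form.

No segment of /pozluvugox/ meets the structural description of the rule, so the form surfaces unchanged.

pozluvugox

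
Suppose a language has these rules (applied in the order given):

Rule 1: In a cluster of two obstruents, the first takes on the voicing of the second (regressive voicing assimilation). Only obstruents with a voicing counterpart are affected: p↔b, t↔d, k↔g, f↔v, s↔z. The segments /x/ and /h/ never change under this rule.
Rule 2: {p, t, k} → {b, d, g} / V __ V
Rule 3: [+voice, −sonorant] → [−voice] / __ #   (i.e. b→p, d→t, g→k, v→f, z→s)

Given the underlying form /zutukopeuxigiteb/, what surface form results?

Rule 1 (regressive voicing assimilation): no segment meets the environment; /zutukopeuxigiteb/ is unchanged.
Rule 2 (intervocalic voicing): /t/ is a voiceless stop between vowels /u/ and /u/, so it voices to [d]. /k/ is a voiceless stop between vowels /u/ and /o/, so it voices to [g]. /p/ is a voiceless stop between vowels /o/ and /e/, so it voices to [b]. /t/ is a voiceless stop between vowels /i/ and /e/, so it voices to [d]. /zutukopeuxigiteb/ → zudugobeuxigideb.
Rule 3 (final devoicing): /b/ is a voiced obstruent in word-final position, so it devoices to [p]. /zudugobeuxigideb/ → zudugobeuxigidep.

zudugobeuxigidep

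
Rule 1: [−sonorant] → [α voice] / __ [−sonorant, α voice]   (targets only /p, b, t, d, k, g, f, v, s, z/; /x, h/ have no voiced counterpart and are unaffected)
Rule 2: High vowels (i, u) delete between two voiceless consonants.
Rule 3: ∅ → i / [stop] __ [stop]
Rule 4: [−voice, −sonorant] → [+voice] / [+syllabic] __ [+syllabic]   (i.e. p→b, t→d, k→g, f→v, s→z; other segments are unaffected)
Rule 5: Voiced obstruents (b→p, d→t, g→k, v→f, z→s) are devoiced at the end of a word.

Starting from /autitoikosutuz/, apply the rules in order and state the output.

Rule 1 (regressive voicing assimilation): no segment meets the environment; /autitoikosutuz/ is unchanged.
Rule 2 (high vowel syncope): /i/ is a high vowel flanked by voiceless consonants /t/ and /t/, so it deletes. /u/ is a high vowel flanked by voiceless consonants /s/ and /t/, so it deletes. /autitoikosutuz/ → auttoikostuz.
Rule 3 (stop-cluster i-epenthesis): /t/ and /t/ form a stop–stop cluster, so [i] is inserted between them. /auttoikostuz/ → autitoikostuz.
Rule 4 (intervocalic voicing): /t/ is a voiceless obstruent between vowels /u/ and /i/, so it voices to [d]. /t/ is a voiceless obstruent between vowels /i/ and /o/, so it voices to [d]. /k/ is a voiceless obstruent between vowels /i/ and /o/, so it voices to [g]. /autitoikostuz/ → audidoigostuz.
Rule 5 (final devoicing): /z/ is a voiced obstruent in word-final position, so it devoices to [s]. /audidoigostuz/ → audidoigostus.

audidoigostus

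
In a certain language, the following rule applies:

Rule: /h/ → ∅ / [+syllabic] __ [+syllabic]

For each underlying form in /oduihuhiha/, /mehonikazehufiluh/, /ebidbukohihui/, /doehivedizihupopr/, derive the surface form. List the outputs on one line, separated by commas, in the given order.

/oduihuhiha/: /h/ occurs between vowels /i/ and /u/, so it deletes. /h/ occurs between vowels /u/ and /i/, so it deletes. /h/ occurs between vowels /i/ and /a/, so it deletes. → [oduiuia].
/mehonikazehufiluh/: /h/ occurs between vowels /e/ and /o/, so it deletes. /h/ occurs between vowels /e/ and /u/, so it deletes. → [meonikazeufiluh].
/ebidbukohihui/: /h/ occurs between vowels /o/ and /i/, so it deletes. /h/ occurs between vowels /i/ and /u/, so it deletes. → [ebidbukoiui].
/doehivedizihupopr/: /h/ occurs between vowels /e/ and /i/, so it deletes. /h/ occurs between vowels /i/ and /u/, so it deletes. → [doeivediziupopr].

oduiuia, meonikazeufiluh, ebidbukoiui, doeivediziupopr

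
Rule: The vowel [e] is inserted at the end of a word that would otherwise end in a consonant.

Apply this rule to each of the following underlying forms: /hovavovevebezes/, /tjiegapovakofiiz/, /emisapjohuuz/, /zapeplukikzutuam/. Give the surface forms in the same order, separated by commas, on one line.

/hovavovevebezes/: the form ends in the consonant /s/, so [e] is inserted word-finally. → [hovavovevebezese].
/tjiegapovakofiiz/: the form ends in the consonant /z/, so [e] is inserted word-finally. → [tjiegapovakofiize].
/emisapjohuuz/: the form ends in the consonant /z/, so [e] is inserted word-finally. → [emisapjohuuze].
/zapeplukikzutuam/: the form ends in the consonant /m/, so [e] is inserted word-finally. → [zapeplukikzutuame].

hovavovevebezese, tjiegapovakofiize, emisapjohuuze, zapeplukikzutuame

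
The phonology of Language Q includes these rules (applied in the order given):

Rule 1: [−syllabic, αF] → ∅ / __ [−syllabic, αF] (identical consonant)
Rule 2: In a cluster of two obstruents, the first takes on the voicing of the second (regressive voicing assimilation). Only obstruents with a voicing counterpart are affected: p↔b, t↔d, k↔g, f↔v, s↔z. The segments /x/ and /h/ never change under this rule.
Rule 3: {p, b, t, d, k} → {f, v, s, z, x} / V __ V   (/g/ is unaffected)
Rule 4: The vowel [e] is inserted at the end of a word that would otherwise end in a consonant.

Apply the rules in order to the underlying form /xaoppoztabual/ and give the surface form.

xaofostavuale

Rule 1 (degemination): /pp/ is a geminate; the first /p/ deletes. /xaoppoztabual/ → xaopoztabual.
Rule 2 (regressive voicing assimilation): /z/ precedes the voiceless obstruent /t/, so it devoices to [s] by assimilation. /xaopoztabual/ → xaopostabual.
Rule 3 (intervocalic spirantization): /p/ is a stop between vowels /o/ and /o/, so it spirantizes to the fricative [f]. /b/ is a stop between vowels /a/ and /u/, so it spirantizes to the fricative [v]. /xaopostabual/ → xaofostavual.
Rule 4 (final e-epenthesis): the form ends in the consonant /l/, so [e] is inserted word-finally. /xaofostavual/ → xaofostavuale.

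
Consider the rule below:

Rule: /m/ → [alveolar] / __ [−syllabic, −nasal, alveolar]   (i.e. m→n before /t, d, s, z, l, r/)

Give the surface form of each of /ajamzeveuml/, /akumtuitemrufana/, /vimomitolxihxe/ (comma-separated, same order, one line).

ajanzeveunl, akuntuitenrufana, vimomitolxihxe

/ajamzeveuml/: /m/ precedes the alveolar consonant /z/, so it assimilates in place to [n]. /m/ precedes the alveolar consonant /l/, so it assimilates in place to [n]. → [ajanzeveunl].
/akumtuitemrufana/: /m/ precedes the alveolar consonant /t/, so it assimilates in place to [n]. /m/ precedes the alveolar consonant /r/, so it assimilates in place to [n]. → [akuntuitenrufana].
/vimomitolxihxe/: the rule's environment is not met; surfaces unchanged as [vimomitolxihxe].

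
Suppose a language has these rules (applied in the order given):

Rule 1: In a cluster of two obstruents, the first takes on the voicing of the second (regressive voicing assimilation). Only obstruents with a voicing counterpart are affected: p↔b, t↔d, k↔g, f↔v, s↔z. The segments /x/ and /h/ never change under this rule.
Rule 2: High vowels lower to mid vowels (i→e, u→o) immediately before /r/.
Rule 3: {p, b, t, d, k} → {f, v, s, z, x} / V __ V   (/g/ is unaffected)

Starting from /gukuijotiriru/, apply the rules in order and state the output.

guxuijosereru

Rule 1 (regressive voicing assimilation): no segment meets the environment; /gukuijotiriru/ is unchanged.
Rule 2 (pre-rhotic lowering): /i/ is a high vowel immediately before /r/, so it lowers to [e]. /i/ is a high vowel immediately before /r/, so it lowers to [e]. /gukuijotiriru/ → gukuijotereru.
Rule 3 (intervocalic spirantization): /k/ is a stop between vowels /u/ and /u/, so it spirantizes to the fricative [x]. /t/ is a stop between vowels /o/ and /e/, so it spirantizes to the fricative [s]. /gukuijotereru/ → guxuijosereru.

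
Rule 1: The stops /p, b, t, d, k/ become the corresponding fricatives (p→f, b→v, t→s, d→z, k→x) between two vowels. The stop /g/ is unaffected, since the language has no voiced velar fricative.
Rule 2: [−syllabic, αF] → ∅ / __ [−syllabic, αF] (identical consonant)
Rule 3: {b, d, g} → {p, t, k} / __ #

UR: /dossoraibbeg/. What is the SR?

Rule 1 (intervocalic spirantization): no segment meets the environment; /dossoraibbeg/ is unchanged.
Rule 2 (degemination): /ss/ is a geminate; the first /s/ deletes. /bb/ is a geminate; the first /b/ deletes. /dossoraibbeg/ → dosoraibeg.
Rule 3 (final devoicing): /g/ is a voiced stop in word-final position, so it devoices to [k]. /dosoraibeg/ → dosoraibek.

dosoraibek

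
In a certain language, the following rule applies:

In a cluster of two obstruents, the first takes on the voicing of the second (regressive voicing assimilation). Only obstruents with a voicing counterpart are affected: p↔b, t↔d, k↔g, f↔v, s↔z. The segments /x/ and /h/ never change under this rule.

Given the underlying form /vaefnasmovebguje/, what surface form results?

vaefnasmovebguje

No segment of /vaefnasmovebguje/ meets the structural description of the rule, so the form surfaces unchanged.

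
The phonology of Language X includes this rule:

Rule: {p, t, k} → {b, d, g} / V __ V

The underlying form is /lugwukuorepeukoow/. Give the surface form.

lugwuguorebeugoow

/k/ is a voiceless stop between vowels /u/ and /u/, so it voices to [g].
/p/ is a voiceless stop between vowels /e/ and /e/, so it voices to [b].
/k/ is a voiceless stop between vowels /u/ and /o/, so it voices to [g].
Surface form: [lugwuguorebeugoow].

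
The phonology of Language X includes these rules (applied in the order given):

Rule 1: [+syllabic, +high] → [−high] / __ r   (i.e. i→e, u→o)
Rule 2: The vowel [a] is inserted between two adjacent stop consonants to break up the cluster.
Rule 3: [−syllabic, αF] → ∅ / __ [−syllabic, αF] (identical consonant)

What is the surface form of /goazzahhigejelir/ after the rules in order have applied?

Rule 1 (pre-rhotic lowering): /i/ is a high vowel immediately before /r/, so it lowers to [e]. /goazzahhigejelir/ → goazzahhigejeler.
Rule 2 (stop-cluster a-epenthesis): no segment meets the environment; /goazzahhigejeler/ is unchanged.
Rule 3 (degemination): /zz/ is a geminate; the first /z/ deletes. /hh/ is a geminate; the first /h/ deletes. /goazzahhigejeler/ → goazahigejeler.

goazahigejeler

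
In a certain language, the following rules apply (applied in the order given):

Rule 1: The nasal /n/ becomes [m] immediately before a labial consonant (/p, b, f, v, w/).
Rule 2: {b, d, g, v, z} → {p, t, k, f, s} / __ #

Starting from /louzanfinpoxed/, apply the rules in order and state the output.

louzamfimpoxet

Rule 1 (nasal place assimilation): /n/ precedes the labial consonant /f/, so it assimilates in place to [m]. /n/ precedes the labial consonant /p/, so it assimilates in place to [m]. /louzanfinpoxed/ → louzamfimpoxed.
Rule 2 (final devoicing): /d/ is a voiced obstruent in word-final position, so it devoices to [t]. /louzamfimpoxed/ → louzamfimpoxet.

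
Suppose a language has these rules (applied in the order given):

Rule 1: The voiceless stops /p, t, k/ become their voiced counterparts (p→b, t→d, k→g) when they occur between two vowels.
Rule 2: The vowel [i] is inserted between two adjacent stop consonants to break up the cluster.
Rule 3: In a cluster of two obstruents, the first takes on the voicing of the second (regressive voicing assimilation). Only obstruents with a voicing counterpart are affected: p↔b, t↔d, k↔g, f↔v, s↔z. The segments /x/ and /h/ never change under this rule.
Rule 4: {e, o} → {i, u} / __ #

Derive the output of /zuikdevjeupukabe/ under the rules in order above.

Rule 1 (intervocalic voicing): /p/ is a voiceless stop between vowels /u/ and /u/, so it voices to [b]. /k/ is a voiceless stop between vowels /u/ and /a/, so it voices to [g]. /zuikdevjeupukabe/ → zuikdevjeubugabe.
Rule 2 (stop-cluster i-epenthesis): /k/ and /d/ form a stop–stop cluster, so [i] is inserted between them. /zuikdevjeubugabe/ → zuikidevjeubugabe.
Rule 3 (regressive voicing assimilation): no segment meets the environment; /zuikidevjeubugabe/ is unchanged.
Rule 4 (final vowel raising): /e/ is a mid vowel in word-final position, so it raises to [i]. /zuikidevjeubugabe/ → zuikidevjeubugabi.

zuikidevjeubugabi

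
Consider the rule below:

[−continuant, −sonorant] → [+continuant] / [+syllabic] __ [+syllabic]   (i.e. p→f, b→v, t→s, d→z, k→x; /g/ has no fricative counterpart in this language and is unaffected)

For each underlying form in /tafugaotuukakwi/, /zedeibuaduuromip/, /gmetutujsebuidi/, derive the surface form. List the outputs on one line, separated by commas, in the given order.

/tafugaotuukakwi/: /t/ is a stop between vowels /o/ and /u/, so it spirantizes to the fricative [s]. /k/ is a stop between vowels /u/ and /a/, so it spirantizes to the fricative [x]. → [tafugaosuuxakwi].
/zedeibuaduuromip/: /d/ is a stop between vowels /e/ and /e/, so it spirantizes to the fricative [z]. /b/ is a stop between vowels /i/ and /u/, so it spirantizes to the fricative [v]. /d/ is a stop between vowels /a/ and /u/, so it spirantizes to the fricative [z]. → [zezeivuazuuromip].
/gmetutujsebuidi/: /t/ is a stop between vowels /e/ and /u/, so it spirantizes to the fricative [s]. /t/ is a stop between vowels /u/ and /u/, so it spirantizes to the fricative [s]. /b/ is a stop between vowels /e/ and /u/, so it spirantizes to the fricative [v]. /d/ is a stop between vowels /i/ and /i/, so it spirantizes to the fricative [z]. → [gmesusujsevuizi].

tafugaosuuxakwi, zezeivuazuuromip, gmesusujsevuizi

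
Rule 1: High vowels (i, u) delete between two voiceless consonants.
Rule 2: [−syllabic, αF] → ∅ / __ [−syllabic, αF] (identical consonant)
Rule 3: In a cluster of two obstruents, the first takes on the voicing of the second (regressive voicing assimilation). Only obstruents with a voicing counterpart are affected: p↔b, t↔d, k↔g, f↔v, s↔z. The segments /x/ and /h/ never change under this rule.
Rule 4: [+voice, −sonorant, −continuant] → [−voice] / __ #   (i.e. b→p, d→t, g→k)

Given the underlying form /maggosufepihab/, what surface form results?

magosfephap

Rule 1 (high vowel syncope): /u/ is a high vowel flanked by voiceless consonants /s/ and /f/, so it deletes. /i/ is a high vowel flanked by voiceless consonants /p/ and /h/, so it deletes. /maggosufepihab/ → maggosfephab.
Rule 2 (degemination): /gg/ is a geminate; the first /g/ deletes. /maggosfephab/ → magosfephab.
Rule 3 (regressive voicing assimilation): no segment meets the environment; /magosfephab/ is unchanged.
Rule 4 (final devoicing): /b/ is a voiced stop in word-final position, so it devoices to [p]. /magosfephab/ → magosfephap.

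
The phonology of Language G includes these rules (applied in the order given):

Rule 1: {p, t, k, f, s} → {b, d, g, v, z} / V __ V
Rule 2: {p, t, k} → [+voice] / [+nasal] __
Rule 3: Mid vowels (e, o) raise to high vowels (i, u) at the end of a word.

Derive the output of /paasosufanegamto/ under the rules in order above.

paazozuvanegamdu

Rule 1 (intervocalic voicing): /s/ is a voiceless obstruent between vowels /a/ and /o/, so it voices to [z]. /s/ is a voiceless obstruent between vowels /o/ and /u/, so it voices to [z]. /f/ is a voiceless obstruent between vowels /u/ and /a/, so it voices to [v]. /paasosufanegamto/ → paazozuvanegamto.
Rule 2 (post-nasal voicing): /t/ is a voiceless stop immediately after the nasal /m/, so it voices to [d]. /paazozuvanegamto/ → paazozuvanegamdo.
Rule 3 (final vowel raising): /o/ is a mid vowel in word-final position, so it raises to [u]. /paazozuvanegamdo/ → paazozuvanegamdu.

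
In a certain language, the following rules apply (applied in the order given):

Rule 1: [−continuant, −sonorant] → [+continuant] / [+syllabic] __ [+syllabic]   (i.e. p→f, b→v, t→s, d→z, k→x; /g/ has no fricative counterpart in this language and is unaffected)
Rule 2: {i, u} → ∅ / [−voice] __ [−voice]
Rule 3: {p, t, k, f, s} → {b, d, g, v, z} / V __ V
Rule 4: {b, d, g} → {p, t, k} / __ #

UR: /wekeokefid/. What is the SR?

wexeoxevit

Rule 1 (intervocalic spirantization): /k/ is a stop between vowels /e/ and /e/, so it spirantizes to the fricative [x]. /k/ is a stop between vowels /o/ and /e/, so it spirantizes to the fricative [x]. /wekeokefid/ → wexeoxefid.
Rule 2 (high vowel syncope): no segment meets the environment; /wexeoxefid/ is unchanged.
Rule 3 (intervocalic voicing): /f/ is a voiceless obstruent between vowels /e/ and /i/, so it voices to [v]. /wexeoxefid/ → wexeoxevid.
Rule 4 (final devoicing): /d/ is a voiced stop in word-final position, so it devoices to [t]. /wexeoxevid/ → wexeoxevit.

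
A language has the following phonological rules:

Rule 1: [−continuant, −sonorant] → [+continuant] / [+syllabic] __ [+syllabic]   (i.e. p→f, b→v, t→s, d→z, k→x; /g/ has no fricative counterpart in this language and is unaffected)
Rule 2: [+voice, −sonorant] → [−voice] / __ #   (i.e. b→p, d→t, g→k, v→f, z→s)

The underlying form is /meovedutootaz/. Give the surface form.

Rule 1 (intervocalic spirantization): /d/ is a stop between vowels /e/ and /u/, so it spirantizes to the fricative [z]. /t/ is a stop between vowels /u/ and /o/, so it spirantizes to the fricative [s]. /t/ is a stop between vowels /o/ and /a/, so it spirantizes to the fricative [s]. /meovedutootaz/ → meovezusoosaz.
Rule 2 (final devoicing): /z/ is a voiced obstruent in word-final position, so it devoices to [s]. /meovezusoosaz/ → meovezusoosas.

meovezusoosas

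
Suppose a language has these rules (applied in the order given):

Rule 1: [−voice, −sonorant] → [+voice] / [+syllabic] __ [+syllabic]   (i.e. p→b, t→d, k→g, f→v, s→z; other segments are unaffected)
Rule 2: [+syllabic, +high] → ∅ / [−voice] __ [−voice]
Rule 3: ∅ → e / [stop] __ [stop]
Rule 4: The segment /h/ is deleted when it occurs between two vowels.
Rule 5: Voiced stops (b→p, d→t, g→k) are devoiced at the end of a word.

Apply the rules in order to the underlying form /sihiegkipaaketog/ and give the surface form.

Rule 1 (intervocalic voicing): /p/ is a voiceless obstruent between vowels /i/ and /a/, so it voices to [b]. /k/ is a voiceless obstruent between vowels /a/ and /e/, so it voices to [g]. /t/ is a voiceless obstruent between vowels /e/ and /o/, so it voices to [d]. /sihiegkipaaketog/ → sihiegkibaagedog.
Rule 2 (high vowel syncope): /i/ is a high vowel flanked by voiceless consonants /s/ and /h/, so it deletes. /sihiegkibaagedog/ → shiegkibaagedog.
Rule 3 (stop-cluster e-epenthesis): /g/ and /k/ form a stop–stop cluster, so [e] is inserted between them. /shiegkibaagedog/ → shiegekibaagedog.
Rule 4 (intervocalic h-deletion): no segment meets the environment; /shiegekibaagedog/ is unchanged.
Rule 5 (final devoicing): /g/ is a voiced stop in word-final position, so it devoices to [k]. /shiegekibaagedog/ → shiegekibaagedok.

shiegekibaagedok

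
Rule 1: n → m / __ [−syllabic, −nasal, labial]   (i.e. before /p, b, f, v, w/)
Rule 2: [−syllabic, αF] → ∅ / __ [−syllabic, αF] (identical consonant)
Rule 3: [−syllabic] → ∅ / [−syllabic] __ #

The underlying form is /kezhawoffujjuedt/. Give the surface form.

Rule 1 (nasal place assimilation): no segment meets the environment; /kezhawoffujjuedt/ is unchanged.
Rule 2 (degemination): /ff/ is a geminate; the first /f/ deletes. /jj/ is a geminate; the first /j/ deletes. /kezhawoffujjuedt/ → kezhawofujuedt.
Rule 3 (final cluster simplification): /t/ is the second consonant of a word-final cluster /dt/, so it deletes. /kezhawofujuedt/ → kezhawofujued.

kezhawofujued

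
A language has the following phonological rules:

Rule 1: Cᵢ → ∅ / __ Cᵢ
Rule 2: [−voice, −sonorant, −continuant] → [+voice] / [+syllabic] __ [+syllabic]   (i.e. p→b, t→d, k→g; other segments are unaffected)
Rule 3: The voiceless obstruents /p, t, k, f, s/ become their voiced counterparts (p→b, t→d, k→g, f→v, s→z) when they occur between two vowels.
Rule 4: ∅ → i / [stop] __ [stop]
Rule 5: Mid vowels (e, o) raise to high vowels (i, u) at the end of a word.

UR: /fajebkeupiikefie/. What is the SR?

Rule 1 (degemination): no segment meets the environment; /fajebkeupiikefie/ is unchanged.
Rule 2 (intervocalic voicing): /p/ is a voiceless stop between vowels /u/ and /i/, so it voices to [b]. /k/ is a voiceless stop between vowels /i/ and /e/, so it voices to [g]. /fajebkeupiikefie/ → fajebkeubiigefie.
Rule 3 (intervocalic voicing): /f/ is a voiceless obstruent between vowels /e/ and /i/, so it voices to [v]. /fajebkeubiigefie/ → fajebkeubiigevie.
Rule 4 (stop-cluster i-epenthesis): /b/ and /k/ form a stop–stop cluster, so [i] is inserted between them. /fajebkeubiigevie/ → fajebikeubiigevie.
Rule 5 (final vowel raising): /e/ is a mid vowel in word-final position, so it raises to [i]. /fajebikeubiigevie/ → fajebikeubiigevii.

fajebikeubiigevii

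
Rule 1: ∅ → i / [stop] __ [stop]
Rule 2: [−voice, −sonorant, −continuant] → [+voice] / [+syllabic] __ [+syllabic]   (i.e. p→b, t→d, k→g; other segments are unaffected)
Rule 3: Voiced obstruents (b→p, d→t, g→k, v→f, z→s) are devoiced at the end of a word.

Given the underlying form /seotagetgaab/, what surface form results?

seodagedigaap

Rule 1 (stop-cluster i-epenthesis): /t/ and /g/ form a stop–stop cluster, so [i] is inserted between them. /seotagetgaab/ → seotagetigaab.
Rule 2 (intervocalic voicing): /t/ is a voiceless stop between vowels /o/ and /a/, so it voices to [d]. /t/ is a voiceless stop between vowels /e/ and /i/, so it voices to [d]. /seotagetigaab/ → seodagedigaab.
Rule 3 (final devoicing): /b/ is a voiced obstruent in word-final position, so it devoices to [p]. /seodagedigaab/ → seodagedigaap.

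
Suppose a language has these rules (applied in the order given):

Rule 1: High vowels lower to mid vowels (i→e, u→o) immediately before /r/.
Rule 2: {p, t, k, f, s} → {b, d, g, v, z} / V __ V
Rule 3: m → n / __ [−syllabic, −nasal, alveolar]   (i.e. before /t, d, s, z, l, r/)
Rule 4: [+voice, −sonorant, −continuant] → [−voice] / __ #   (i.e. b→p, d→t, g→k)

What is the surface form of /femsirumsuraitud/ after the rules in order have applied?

fenserunsoraidut

Rule 1 (pre-rhotic lowering): /i/ is a high vowel immediately before /r/, so it lowers to [e]. /u/ is a high vowel immediately before /r/, so it lowers to [o]. /femsirumsuraitud/ → femserumsoraitud.
Rule 2 (intervocalic voicing): /t/ is a voiceless obstruent between vowels /i/ and /u/, so it voices to [d]. /femserumsoraitud/ → femserumsoraidud.
Rule 3 (nasal place assimilation): /m/ precedes the alveolar consonant /s/, so it assimilates in place to [n]. /m/ precedes the alveolar consonant /s/, so it assimilates in place to [n]. /femserumsoraidud/ → fenserunsoraidud.
Rule 4 (final devoicing): /d/ is a voiced stop in word-final position, so it devoices to [t]. /fenserunsoraidud/ → fenserunsoraidut.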